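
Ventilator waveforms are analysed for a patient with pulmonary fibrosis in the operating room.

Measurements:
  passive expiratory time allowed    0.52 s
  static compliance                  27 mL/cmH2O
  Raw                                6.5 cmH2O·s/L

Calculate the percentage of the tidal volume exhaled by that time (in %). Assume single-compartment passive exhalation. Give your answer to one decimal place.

τ = R × C = 6.5 × 27 mL/cmH2O = 6.5 × 0.027 L/cmH2O = 0.1755 s.
Passive exhalation: V(t)/V₀ = e^(−t/τ) = e^(−0.52/0.1755) = 0.05167.
Fraction exhaled = 1 − 0.05167 = 0.9483 → 94.83%.

94.8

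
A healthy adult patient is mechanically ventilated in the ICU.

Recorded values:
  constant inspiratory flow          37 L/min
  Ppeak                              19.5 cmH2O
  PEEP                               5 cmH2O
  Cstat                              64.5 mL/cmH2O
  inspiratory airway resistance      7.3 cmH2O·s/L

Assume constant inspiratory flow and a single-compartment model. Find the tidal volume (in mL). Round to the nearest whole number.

645

Flow: 37 L/min ÷ 60 = 0.6167 L/s.
Equation of motion (constant flow): PIP = Vt/C + R·V̇ + PEEP.
Vt/C = PIP − R·V̇ − PEEP = 19.5 − 4.502 − 5 = 9.998 cmH2O.
Vt = C × 9.998 = 64.5 × 9.998 = 644.87 mL.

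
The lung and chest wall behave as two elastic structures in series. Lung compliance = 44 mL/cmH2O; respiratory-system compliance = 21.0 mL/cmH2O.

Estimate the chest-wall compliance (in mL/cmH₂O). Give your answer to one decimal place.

40.2

1/Ccw = 1/Crs − 1/CL.
1/Ccw = 1/21.0 − 1/44 = 0.02489.
Ccw = 40.177 mL/cmH2O.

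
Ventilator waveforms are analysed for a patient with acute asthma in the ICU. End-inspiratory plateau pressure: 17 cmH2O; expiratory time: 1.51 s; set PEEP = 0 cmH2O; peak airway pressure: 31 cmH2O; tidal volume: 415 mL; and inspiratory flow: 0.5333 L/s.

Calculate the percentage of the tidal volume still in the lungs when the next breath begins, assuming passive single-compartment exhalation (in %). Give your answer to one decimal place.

R = (PIP − Pplat)/V̇ = (31 − 17) / 0.5333 = 14.0/0.5333 = 26.252 cmH2O·s/L.
C = Vt/(Pplat − PEEP) = 415.0 / (17 − 0) = 415.0/17.0 = 24.412 mL/cmH2O.
τ = R × C = 26.252 × 0.02441 L/cmH2O = 0.6408 s.
Fraction remaining at end-expiration = e^(−Te/τ) = e^(−1.51/0.6408) = 0.09476 → 9.476%.

9.5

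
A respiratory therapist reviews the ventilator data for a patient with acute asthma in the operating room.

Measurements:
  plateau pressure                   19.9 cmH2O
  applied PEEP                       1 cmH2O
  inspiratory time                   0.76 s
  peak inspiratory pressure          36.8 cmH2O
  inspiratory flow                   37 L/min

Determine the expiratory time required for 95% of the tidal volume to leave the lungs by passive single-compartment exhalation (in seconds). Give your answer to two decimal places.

Flow: 37 L/min ÷ 60 = 0.6167 L/s.
Vt = flow × Ti = 0.6167 L/s × 0.76 s × 1000 mL/L = 468.69 mL.
R = (PIP − Pplat)/V̇ = (36.8 − 19.9) / 0.6167 = 16.9/0.6167 = 27.404 cmH2O·s/L.
C = Vt/(Pplat − PEEP) = 468.69 / (19.9 − 1) = 468.69/18.9 = 24.798 mL/cmH2O.
τ = R × C = 27.404 × 0.0248 L/cmH2O = 0.6796 s.
t = −τ·ln(1 − 0.95) = −0.6796·ln(0.05) = 2.036 s.

2.04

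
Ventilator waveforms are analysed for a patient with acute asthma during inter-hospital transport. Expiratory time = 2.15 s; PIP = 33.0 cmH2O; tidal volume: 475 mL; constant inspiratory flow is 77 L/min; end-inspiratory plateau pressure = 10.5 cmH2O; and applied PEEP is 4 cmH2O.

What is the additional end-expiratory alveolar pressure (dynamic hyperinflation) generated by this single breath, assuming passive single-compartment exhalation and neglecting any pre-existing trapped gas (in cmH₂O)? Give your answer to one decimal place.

Flow: 77 L/min ÷ 60 = 1.2833 L/s.
R = (PIP − Pplat)/V̇ = (33.0 − 10.5) / 1.2833 = 22.5/1.2833 = 17.533 cmH2O·s/L.
C = Vt/(Pplat − PEEP) = 475.0 / (10.5 − 4) = 475.0/6.5 = 73.077 mL/cmH2O.
τ = R × C = 17.533 × 0.07308 L/cmH2O = 1.281 s.
Fraction remaining = e^(−Te/τ) = e^(−2.15/1.281) = 0.1867; trapped volume = 475.0 × 0.1867 = 88.683 mL.
Additional alveolar pressure from trapping ≈ V_trapped / C = 88.683 / 73.077 = 1.214 cmH2O.

1.2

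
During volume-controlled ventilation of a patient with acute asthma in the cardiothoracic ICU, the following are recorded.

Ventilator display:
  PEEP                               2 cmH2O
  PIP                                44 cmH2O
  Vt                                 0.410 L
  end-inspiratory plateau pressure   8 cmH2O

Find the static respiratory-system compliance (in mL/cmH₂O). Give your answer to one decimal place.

Cstat = Vt / (Pplat − PEEP) = 410 / (8 − 2) = 410 / 6.0 = 68.333 mL/cmH2O.

68.3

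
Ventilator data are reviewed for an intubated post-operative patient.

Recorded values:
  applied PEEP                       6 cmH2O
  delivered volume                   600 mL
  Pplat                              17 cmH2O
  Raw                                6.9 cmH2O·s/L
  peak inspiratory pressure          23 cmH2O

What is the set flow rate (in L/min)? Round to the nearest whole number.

flow = (PIP − Pplat) / Raw = (23 − 17) / 6.9 = 0.8696 L/s × 60 = 52.176 L/min.

52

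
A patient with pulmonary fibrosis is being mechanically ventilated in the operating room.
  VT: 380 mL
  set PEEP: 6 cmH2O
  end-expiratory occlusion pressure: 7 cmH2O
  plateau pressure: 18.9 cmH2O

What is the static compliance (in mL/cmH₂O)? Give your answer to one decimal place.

End-expiratory occlusion gives total PEEP = 7 cmH2O (intrinsic PEEP = 7 − 6 = 1). Use total PEEP for the elastic gradient.
Cstat = Vt / (Pplat − PEEPtotal) = 380 / (18.9 − 7) = 380 / 11.9 = 31.933 mL/cmH2O.

31.9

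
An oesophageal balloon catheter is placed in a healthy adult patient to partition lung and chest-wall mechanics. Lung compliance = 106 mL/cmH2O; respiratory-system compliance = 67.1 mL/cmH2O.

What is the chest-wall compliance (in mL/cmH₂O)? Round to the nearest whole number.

1/Ccw = 1/Crs − 1/CL.
1/Ccw = 1/67.1 − 1/106 = 0.005469.
Ccw = 182.85 mL/cmH2O.

183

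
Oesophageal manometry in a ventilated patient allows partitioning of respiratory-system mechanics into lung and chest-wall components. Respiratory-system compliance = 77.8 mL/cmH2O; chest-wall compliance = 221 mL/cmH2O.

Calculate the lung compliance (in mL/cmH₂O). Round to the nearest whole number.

120

1/CL = 1/Crs − 1/Ccw.
1/CL = 1/77.8 − 1/221 = 0.008329.
CL = 120.06 mL/cmH2O.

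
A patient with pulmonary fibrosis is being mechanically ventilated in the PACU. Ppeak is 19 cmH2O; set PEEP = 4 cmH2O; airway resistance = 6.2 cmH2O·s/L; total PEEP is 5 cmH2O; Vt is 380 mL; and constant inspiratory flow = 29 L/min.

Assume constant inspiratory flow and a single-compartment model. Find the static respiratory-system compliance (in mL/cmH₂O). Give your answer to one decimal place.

Flow: 29 L/min ÷ 60 = 0.4833 L/s.
Total PEEP = 5 cmH2O (set 4 + intrinsic 1); this is the baseline alveolar pressure.
Equation of motion (constant flow): PIP = Vt/C + R·V̇ + PEEP.
Vt/C = PIP − R·V̇ − PEEP = 19 − 6.2×0.4833 − 5 = 19 − 2.996 − 5 = 11.004 cmH2O.
C = Vt / 11.004 = 380 / 11.004 = 34.533 mL/cmH2O.

34.5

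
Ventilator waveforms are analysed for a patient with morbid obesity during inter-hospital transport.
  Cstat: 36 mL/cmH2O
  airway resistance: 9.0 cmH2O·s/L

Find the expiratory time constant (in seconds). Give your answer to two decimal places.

0.32

τ = R × C = 9.0 × 36 mL/cmH2O = 9.0 × 0.036 L/cmH2O = 0.324 s.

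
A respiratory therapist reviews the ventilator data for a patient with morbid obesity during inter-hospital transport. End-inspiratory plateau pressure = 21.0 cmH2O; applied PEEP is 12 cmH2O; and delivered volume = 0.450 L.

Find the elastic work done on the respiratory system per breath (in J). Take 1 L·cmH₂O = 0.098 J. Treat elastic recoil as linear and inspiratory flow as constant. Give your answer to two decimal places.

0.20

Elastic work ≈ ½ × (Pplat − PEEP) × Vt = 0.5 × (21.0 − 12) × 0.450 L = 0.5 × 9.0 × 0.450 = 2.025 L·cmH2O.
× 0.098 J/(L·cmH2O) → 0.1985 J.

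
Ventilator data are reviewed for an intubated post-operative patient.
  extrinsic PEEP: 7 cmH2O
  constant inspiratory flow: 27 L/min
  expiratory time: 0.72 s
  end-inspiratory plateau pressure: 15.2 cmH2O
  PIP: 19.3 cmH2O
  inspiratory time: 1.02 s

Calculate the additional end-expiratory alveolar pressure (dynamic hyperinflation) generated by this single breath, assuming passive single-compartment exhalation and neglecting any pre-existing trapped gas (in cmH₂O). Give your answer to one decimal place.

Flow: 27 L/min ÷ 60 = 0.45 L/s.
Vt = flow × Ti = 0.45 L/s × 1.02 s × 1000 mL/L = 459.0 mL.
R = (PIP − Pplat)/V̇ = (19.3 − 15.2) / 0.45 = 4.1/0.45 = 9.111 cmH2O·s/L.
C = Vt/(Pplat − PEEP) = 459.0 / (15.2 − 7) = 459.0/8.2 = 55.976 mL/cmH2O.
τ = R × C = 9.111 × 0.05598 L/cmH2O = 0.51 s.
Fraction remaining = e^(−Te/τ) = e^(−0.72/0.51) = 0.2437; trapped volume = 459.0 × 0.2437 = 111.86 mL.
Additional alveolar pressure from trapping ≈ V_trapped / C = 111.86 / 55.976 = 1.998 cmH2O.

2.0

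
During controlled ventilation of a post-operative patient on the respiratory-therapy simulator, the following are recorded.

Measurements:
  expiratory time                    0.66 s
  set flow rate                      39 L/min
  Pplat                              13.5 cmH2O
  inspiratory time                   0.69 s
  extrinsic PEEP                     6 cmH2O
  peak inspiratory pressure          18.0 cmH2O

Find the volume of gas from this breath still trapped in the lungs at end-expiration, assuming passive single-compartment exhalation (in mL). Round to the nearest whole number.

91

Flow: 39 L/min ÷ 60 = 0.65 L/s.
Vt = flow × Ti = 0.65 L/s × 0.69 s × 1000 mL/L = 448.5 mL.
R = (PIP − Pplat)/V̇ = (18.0 − 13.5) / 0.65 = 4.5/0.65 = 6.923 cmH2O·s/L.
C = Vt/(Pplat − PEEP) = 448.5 / (13.5 − 6) = 448.5/7.5 = 59.8 mL/cmH2O.
τ = R × C = 6.923 × 0.0598 L/cmH2O = 0.414 s.
Fraction remaining = e^(−Te/τ) = e^(−0.66/0.414) = 0.2031.
Trapped volume = 448.5 × 0.2031 = 91.09 mL.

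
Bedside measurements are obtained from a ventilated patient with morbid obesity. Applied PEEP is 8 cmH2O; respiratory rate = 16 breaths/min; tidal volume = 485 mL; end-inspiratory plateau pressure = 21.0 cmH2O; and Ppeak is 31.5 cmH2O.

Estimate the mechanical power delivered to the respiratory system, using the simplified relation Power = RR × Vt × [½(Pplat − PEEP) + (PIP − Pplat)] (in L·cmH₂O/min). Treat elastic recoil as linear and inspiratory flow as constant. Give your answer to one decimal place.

Per-breath work = Vt × [½(Pplat−PEEP) + (PIP−Pplat)] = 0.485 × [0.5×13.0 + 10.5] = 0.485 × 17.0 = 8.245 L·cmH2O.
Power = 16 × 8.245 = 131.92 L·cmH2O/min.

131.9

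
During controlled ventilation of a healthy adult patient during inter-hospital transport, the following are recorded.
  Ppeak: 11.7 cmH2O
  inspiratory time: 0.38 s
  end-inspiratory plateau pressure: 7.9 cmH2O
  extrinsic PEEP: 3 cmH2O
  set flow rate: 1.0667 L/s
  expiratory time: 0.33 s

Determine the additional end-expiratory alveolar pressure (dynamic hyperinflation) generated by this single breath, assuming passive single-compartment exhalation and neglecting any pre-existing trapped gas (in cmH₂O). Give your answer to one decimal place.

1.6

Vt = flow × Ti = 1.0667 L/s × 0.38 s × 1000 mL/L = 405.35 mL.
R = (PIP − Pplat)/V̇ = (11.7 − 7.9) / 1.0667 = 3.8/1.0667 = 3.562 cmH2O·s/L.
C = Vt/(Pplat − PEEP) = 405.35 / (7.9 − 3) = 405.35/4.9 = 82.724 mL/cmH2O.
τ = R × C = 3.562 × 0.08272 L/cmH2O = 0.2946 s.
Fraction remaining = e^(−Te/τ) = e^(−0.33/0.2946) = 0.3262; trapped volume = 405.35 × 0.3262 = 132.23 mL.
Additional alveolar pressure from trapping ≈ V_trapped / C = 132.23 / 82.724 = 1.598 cmH2O.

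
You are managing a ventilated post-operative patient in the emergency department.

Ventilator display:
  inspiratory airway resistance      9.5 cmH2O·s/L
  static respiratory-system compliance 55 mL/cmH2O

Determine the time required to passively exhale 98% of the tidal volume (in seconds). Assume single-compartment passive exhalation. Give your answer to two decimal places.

2.04

τ = R × C = 9.5 × 55 mL/cmH2O = 9.5 × 0.055 L/cmH2O = 0.5225 s.
Exhaled fraction f = 1 − e^(−t/τ) → t = −τ·ln(1 − f) = −0.5225·ln(0.02) = 2.044 s.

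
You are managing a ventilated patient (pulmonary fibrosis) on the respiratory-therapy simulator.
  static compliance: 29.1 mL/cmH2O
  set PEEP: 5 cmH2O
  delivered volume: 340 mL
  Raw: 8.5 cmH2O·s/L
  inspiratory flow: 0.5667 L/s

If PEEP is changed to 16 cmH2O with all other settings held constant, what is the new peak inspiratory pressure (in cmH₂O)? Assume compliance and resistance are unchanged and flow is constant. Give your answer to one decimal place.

PIP = Vt/C + R·V̇ + PEEP (constant-flow equation of motion).
Only the baseline term changes: ΔPIP = ΔPEEP = 16 − 5 = 11.0 cmH2O.
Original PIP = 340/29.1 + 8.5×0.5667 + 5 = 21.501 cmH2O; new PIP = 21.501 + (11.0) = 32.501 cmH2O.

32.5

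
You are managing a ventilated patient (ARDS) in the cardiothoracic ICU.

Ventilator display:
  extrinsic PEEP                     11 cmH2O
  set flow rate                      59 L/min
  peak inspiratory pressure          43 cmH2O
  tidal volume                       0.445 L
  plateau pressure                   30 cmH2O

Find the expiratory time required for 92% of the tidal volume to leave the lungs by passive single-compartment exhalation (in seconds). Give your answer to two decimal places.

0.78

Flow: 59 L/min ÷ 60 = 0.9833 L/s.
R = (PIP − Pplat)/V̇ = (43 − 30) / 0.9833 = 13.0/0.9833 = 13.221 cmH2O·s/L.
C = Vt/(Pplat − PEEP) = 445.0 / (30 − 11) = 445.0/19.0 = 23.421 mL/cmH2O.
τ = R × C = 13.221 × 0.02342 L/cmH2O = 0.3096 s.
t = −τ·ln(1 − 0.92) = −0.3096·ln(0.08) = 0.782 s.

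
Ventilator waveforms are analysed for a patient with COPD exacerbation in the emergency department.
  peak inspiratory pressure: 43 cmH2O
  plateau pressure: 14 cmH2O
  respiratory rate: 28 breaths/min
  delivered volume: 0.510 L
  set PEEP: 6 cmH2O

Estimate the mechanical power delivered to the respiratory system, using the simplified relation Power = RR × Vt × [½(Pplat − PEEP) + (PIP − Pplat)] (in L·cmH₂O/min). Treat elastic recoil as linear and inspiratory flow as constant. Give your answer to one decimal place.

Per-breath work = Vt × [½(Pplat−PEEP) + (PIP−Pplat)] = 0.510 × [0.5×8.0 + 29.0] = 0.510 × 33.0 = 16.83 L·cmH2O.
Power = 28 × 16.83 = 471.24 L·cmH2O/min.

471.2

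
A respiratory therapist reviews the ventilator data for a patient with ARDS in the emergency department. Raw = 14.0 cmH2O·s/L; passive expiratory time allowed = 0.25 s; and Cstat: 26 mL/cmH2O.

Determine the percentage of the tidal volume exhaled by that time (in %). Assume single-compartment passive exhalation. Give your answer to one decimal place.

49.7

τ = R × C = 14.0 × 26 mL/cmH2O = 14.0 × 0.026 L/cmH2O = 0.364 s.
Passive exhalation: V(t)/V₀ = e^(−t/τ) = e^(−0.25/0.364) = 0.5032.
Fraction exhaled = 1 − 0.5032 = 0.4968 → 49.68%.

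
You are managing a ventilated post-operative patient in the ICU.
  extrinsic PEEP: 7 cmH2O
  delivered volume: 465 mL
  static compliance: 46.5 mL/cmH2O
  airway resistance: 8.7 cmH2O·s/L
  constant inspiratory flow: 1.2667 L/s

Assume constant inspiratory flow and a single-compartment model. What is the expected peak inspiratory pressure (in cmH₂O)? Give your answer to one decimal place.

28.0

Equation of motion (constant flow): PIP = Vt/C + R·V̇ + PEEP.
PIP = 465/46.5 + 8.7×1.2667 + 7 = 10.0 + 11.02 + 7 = 28.02 cmH2O.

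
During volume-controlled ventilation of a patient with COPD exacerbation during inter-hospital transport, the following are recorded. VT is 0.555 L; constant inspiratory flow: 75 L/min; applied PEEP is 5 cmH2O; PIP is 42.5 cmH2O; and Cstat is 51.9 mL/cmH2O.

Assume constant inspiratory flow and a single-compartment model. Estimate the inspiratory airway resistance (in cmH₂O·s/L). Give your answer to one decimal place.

Flow: 75 L/min ÷ 60 = 1.25 L/s.
Equation of motion (constant flow): PIP = Vt/C + R·V̇ + PEEP.
R·V̇ = PIP − Vt/C − PEEP = 42.5 − 555/51.9 − 5 = 42.5 − 10.694 − 5 = 26.806 cmH2O.
R = 26.806 / 1.25 = 21.445 cmH2O·s/L.

21.4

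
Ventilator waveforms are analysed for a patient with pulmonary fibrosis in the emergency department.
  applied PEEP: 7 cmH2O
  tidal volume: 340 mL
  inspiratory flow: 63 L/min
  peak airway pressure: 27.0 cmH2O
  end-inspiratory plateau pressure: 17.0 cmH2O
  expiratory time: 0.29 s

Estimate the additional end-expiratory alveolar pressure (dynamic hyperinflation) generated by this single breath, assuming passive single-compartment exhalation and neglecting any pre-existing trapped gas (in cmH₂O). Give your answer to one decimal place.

Flow: 63 L/min ÷ 60 = 1.05 L/s.
R = (PIP − Pplat)/V̇ = (27.0 − 17.0) / 1.05 = 10.0/1.05 = 9.524 cmH2O·s/L.
C = Vt/(Pplat − PEEP) = 340.0 / (17.0 − 7) = 340.0/10.0 = 34.0 mL/cmH2O.
τ = R × C = 9.524 × 0.034 L/cmH2O = 0.3238 s.
Fraction remaining = e^(−Te/τ) = e^(−0.29/0.3238) = 0.4084; trapped volume = 340.0 × 0.4084 = 138.86 mL.
Additional alveolar pressure from trapping ≈ V_trapped / C = 138.86 / 34.0 = 4.084 cmH2O.

4.1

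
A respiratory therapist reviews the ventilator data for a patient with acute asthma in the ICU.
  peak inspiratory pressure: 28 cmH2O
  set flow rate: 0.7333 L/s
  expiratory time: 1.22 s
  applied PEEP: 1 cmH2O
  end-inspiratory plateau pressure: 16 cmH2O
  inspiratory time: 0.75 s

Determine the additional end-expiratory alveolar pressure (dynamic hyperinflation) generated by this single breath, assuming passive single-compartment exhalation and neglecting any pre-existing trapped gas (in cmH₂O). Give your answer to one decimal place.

2.0

Vt = flow × Ti = 0.7333 L/s × 0.75 s × 1000 mL/L = 549.98 mL.
R = (PIP − Pplat)/V̇ = (28 − 16) / 0.7333 = 12.0/0.7333 = 16.364 cmH2O·s/L.
C = Vt/(Pplat − PEEP) = 549.98 / (16 − 1) = 549.98/15.0 = 36.665 mL/cmH2O.
τ = R × C = 16.364 × 0.03667 L/cmH2O = 0.6001 s.
Fraction remaining = e^(−Te/τ) = e^(−1.22/0.6001) = 0.1309; trapped volume = 549.98 × 0.1309 = 71.992 mL.
Additional alveolar pressure from trapping ≈ V_trapped / C = 71.992 / 36.665 = 1.964 cmH2O.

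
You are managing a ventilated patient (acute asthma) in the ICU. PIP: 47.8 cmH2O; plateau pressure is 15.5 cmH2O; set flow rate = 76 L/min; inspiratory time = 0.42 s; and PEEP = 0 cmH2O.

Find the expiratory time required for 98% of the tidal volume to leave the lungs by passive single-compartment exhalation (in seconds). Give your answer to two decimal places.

3.42

Flow: 76 L/min ÷ 60 = 1.2667 L/s.
Vt = flow × Ti = 1.2667 L/s × 0.42 s × 1000 mL/L = 532.01 mL.
R = (PIP − Pplat)/V̇ = (47.8 − 15.5) / 1.2667 = 32.3/1.2667 = 25.499 cmH2O·s/L.
C = Vt/(Pplat − PEEP) = 532.01 / (15.5 − 0) = 532.01/15.5 = 34.323 mL/cmH2O.
τ = R × C = 25.499 × 0.03432 L/cmH2O = 0.8751 s.
t = −τ·ln(1 − 0.98) = −0.8751·ln(0.02) = 3.423 s.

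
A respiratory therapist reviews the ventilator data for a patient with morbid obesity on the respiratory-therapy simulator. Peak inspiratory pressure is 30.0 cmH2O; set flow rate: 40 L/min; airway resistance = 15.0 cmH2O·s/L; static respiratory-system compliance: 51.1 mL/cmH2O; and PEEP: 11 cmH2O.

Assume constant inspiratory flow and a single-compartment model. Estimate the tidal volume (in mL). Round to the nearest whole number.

460

Flow: 40 L/min ÷ 60 = 0.6667 L/s.
Equation of motion (constant flow): PIP = Vt/C + R·V̇ + PEEP.
Vt/C = PIP − R·V̇ − PEEP = 30.0 − 10.001 − 11 = 8.999 cmH2O.
Vt = C × 8.999 = 51.1 × 8.999 = 459.85 mL.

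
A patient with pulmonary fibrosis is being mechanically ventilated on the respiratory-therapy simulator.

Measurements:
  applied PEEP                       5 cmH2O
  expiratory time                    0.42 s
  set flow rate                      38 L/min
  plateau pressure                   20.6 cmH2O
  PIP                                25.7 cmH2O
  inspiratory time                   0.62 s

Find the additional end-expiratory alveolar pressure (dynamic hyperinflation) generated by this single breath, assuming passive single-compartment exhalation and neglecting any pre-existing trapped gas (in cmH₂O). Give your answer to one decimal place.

2.0

Flow: 38 L/min ÷ 60 = 0.6333 L/s.
Vt = flow × Ti = 0.6333 L/s × 0.62 s × 1000 mL/L = 392.65 mL.
R = (PIP − Pplat)/V̇ = (25.7 − 20.6) / 0.6333 = 5.1/0.6333 = 8.053 cmH2O·s/L.
C = Vt/(Pplat − PEEP) = 392.65 / (20.6 − 5) = 392.65/15.6 = 25.17 mL/cmH2O.
τ = R × C = 8.053 × 0.02517 L/cmH2O = 0.2027 s.
Fraction remaining = e^(−Te/τ) = e^(−0.42/0.2027) = 0.1259; trapped volume = 392.65 × 0.1259 = 49.435 mL.
Additional alveolar pressure from trapping ≈ V_trapped / C = 49.435 / 25.17 = 1.964 cmH2O.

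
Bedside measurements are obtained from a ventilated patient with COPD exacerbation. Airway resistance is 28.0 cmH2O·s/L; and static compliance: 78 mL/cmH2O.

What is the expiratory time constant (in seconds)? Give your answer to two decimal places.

2.18

τ = R × C = 28.0 × 78 mL/cmH2O = 28.0 × 0.078 L/cmH2O = 2.184 s.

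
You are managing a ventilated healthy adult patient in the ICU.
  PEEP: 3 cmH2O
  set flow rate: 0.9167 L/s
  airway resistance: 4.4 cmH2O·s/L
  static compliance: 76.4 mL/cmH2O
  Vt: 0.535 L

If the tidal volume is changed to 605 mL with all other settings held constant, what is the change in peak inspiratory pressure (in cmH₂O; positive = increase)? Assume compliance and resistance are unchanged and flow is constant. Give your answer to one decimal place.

0.9

PIP = Vt/C + R·V̇ + PEEP (constant-flow equation of motion).
Only the elastic term changes: ΔPIP = ΔVt / C = (605 − 535) / 76.4 = 0.9162 cmH2O.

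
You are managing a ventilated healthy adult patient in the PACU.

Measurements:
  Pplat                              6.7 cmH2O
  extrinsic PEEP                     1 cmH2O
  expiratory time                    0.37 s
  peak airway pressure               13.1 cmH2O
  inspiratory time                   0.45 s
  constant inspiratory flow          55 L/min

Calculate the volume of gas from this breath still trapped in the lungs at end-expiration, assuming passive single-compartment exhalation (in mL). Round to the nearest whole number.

Flow: 55 L/min ÷ 60 = 0.9167 L/s.
Vt = flow × Ti = 0.9167 L/s × 0.45 s × 1000 mL/L = 412.52 mL.
R = (PIP − Pplat)/V̇ = (13.1 − 6.7) / 0.9167 = 6.4/0.9167 = 6.982 cmH2O·s/L.
C = Vt/(Pplat − PEEP) = 412.52 / (6.7 − 1) = 412.52/5.7 = 72.372 mL/cmH2O.
τ = R × C = 6.982 × 0.07237 L/cmH2O = 0.5053 s.
Fraction remaining = e^(−Te/τ) = e^(−0.37/0.5053) = 0.4808.
Trapped volume = 412.52 × 0.4808 = 198.34 mL.

198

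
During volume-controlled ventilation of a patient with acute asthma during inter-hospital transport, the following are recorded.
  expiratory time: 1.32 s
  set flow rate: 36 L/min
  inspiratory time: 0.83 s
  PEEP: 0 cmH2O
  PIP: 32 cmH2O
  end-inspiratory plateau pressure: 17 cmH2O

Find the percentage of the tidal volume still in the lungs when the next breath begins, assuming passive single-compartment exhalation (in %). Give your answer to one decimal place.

16.5

Flow: 36 L/min ÷ 60 = 0.6 L/s.
Vt = flow × Ti = 0.6 L/s × 0.83 s × 1000 mL/L = 498.0 mL.
R = (PIP − Pplat)/V̇ = (32 − 17) / 0.6 = 15.0/0.6 = 25.0 cmH2O·s/L.
C = Vt/(Pplat − PEEP) = 498.0 / (17 − 0) = 498.0/17.0 = 29.294 mL/cmH2O.
τ = R × C = 25.0 × 0.02929 L/cmH2O = 0.7323 s.
Fraction remaining at end-expiration = e^(−Te/τ) = e^(−1.32/0.7323) = 0.1649 → 16.49%.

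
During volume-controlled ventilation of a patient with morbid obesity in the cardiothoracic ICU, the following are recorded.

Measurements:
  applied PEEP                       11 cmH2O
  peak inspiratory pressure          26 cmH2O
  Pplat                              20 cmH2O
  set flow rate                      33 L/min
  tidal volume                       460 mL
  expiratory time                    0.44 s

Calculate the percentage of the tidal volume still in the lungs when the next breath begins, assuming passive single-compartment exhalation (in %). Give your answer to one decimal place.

45.4

Flow: 33 L/min ÷ 60 = 0.55 L/s.
R = (PIP − Pplat)/V̇ = (26 − 20) / 0.55 = 6.0/0.55 = 10.909 cmH2O·s/L.
C = Vt/(Pplat − PEEP) = 460.0 / (20 − 11) = 460.0/9.0 = 51.111 mL/cmH2O.
τ = R × C = 10.909 × 0.05111 L/cmH2O = 0.5576 s.
Fraction remaining at end-expiration = e^(−Te/τ) = e^(−0.44/0.5576) = 0.4543 → 45.43%.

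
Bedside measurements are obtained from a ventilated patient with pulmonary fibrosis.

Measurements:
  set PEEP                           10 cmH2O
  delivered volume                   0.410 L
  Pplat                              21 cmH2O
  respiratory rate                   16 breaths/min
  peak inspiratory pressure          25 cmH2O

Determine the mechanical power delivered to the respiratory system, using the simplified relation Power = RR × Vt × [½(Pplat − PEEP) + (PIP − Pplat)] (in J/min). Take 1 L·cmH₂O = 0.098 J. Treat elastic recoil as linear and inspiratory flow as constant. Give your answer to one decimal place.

Per-breath work = Vt × [½(Pplat−PEEP) + (PIP−Pplat)] = 0.410 × [0.5×11.0 + 4.0] = 0.410 × 9.5 = 3.895 L·cmH2O.
Power = 16 × 3.895 = 62.32 L·cmH2O/min.
× 0.098 J/(L·cmH2O) → 6.107 J/min.

6.1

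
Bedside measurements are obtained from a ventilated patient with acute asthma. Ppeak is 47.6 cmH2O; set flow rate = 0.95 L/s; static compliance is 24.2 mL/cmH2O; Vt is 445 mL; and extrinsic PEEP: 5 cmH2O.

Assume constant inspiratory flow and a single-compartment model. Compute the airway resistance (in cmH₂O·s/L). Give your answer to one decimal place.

25.5

Equation of motion (constant flow): PIP = Vt/C + R·V̇ + PEEP.
R·V̇ = PIP − Vt/C − PEEP = 47.6 − 445/24.2 − 5 = 47.6 − 18.388 − 5 = 24.212 cmH2O.
R = 24.212 / 0.95 = 25.486 cmH2O·s/L.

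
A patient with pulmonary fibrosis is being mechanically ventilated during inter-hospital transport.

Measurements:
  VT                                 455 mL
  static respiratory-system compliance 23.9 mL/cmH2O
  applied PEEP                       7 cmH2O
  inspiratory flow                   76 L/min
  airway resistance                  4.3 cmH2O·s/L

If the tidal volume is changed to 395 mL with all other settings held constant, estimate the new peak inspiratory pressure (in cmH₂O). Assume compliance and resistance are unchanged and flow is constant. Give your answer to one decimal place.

29.0

Flow: 76 L/min ÷ 60 = 1.2667 L/s.
PIP = Vt/C + R·V̇ + PEEP (constant-flow equation of motion).
Only the elastic term changes: ΔPIP = ΔVt / C = (395 − 455) / 23.9 = -2.51 cmH2O.
Original PIP = 455/23.9 + 4.3×1.2667 + 7 = 31.484 cmH2O; new PIP = 31.484 + (-2.51) = 28.974 cmH2O.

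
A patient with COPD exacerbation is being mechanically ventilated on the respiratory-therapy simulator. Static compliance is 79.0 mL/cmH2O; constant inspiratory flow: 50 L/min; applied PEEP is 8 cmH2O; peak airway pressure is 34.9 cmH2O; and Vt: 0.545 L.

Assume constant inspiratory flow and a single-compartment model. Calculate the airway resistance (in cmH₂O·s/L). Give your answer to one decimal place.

24.0

Flow: 50 L/min ÷ 60 = 0.8333 L/s.
Equation of motion (constant flow): PIP = Vt/C + R·V̇ + PEEP.
R·V̇ = PIP − Vt/C − PEEP = 34.9 − 545/79.0 − 8 = 34.9 − 6.899 − 8 = 20.001 cmH2O.
R = 20.001 / 0.8333 = 24.002 cmH2O·s/L.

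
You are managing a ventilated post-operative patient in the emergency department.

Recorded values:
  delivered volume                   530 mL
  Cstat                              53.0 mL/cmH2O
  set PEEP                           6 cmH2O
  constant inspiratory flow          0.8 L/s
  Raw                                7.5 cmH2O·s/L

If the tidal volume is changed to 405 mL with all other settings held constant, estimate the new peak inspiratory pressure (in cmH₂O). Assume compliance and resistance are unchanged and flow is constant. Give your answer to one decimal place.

19.6

PIP = Vt/C + R·V̇ + PEEP (constant-flow equation of motion).
Only the elastic term changes: ΔPIP = ΔVt / C = (405 − 530) / 53.0 = -2.358 cmH2O.
Original PIP = 530/53.0 + 7.5×0.8 + 6 = 22.0 cmH2O; new PIP = 22.0 + (-2.358) = 19.642 cmH2O.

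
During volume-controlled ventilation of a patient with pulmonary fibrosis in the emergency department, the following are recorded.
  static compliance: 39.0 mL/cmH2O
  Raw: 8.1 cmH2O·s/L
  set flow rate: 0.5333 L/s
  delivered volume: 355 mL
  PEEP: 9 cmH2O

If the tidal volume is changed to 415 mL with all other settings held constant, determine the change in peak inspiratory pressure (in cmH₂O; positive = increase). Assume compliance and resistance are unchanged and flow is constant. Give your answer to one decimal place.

PIP = Vt/C + R·V̇ + PEEP (constant-flow equation of motion).
Only the elastic term changes: ΔPIP = ΔVt / C = (415 − 355) / 39.0 = 1.538 cmH2O.

1.5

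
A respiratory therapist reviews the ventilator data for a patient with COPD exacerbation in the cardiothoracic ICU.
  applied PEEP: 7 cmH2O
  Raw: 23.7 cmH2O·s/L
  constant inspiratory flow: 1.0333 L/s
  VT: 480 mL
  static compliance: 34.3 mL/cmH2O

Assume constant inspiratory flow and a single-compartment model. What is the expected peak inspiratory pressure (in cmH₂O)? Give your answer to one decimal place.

45.5

Equation of motion (constant flow): PIP = Vt/C + R·V̇ + PEEP.
PIP = 480/34.3 + 23.7×1.0333 + 7 = 13.994 + 24.489 + 7 = 45.483 cmH2O.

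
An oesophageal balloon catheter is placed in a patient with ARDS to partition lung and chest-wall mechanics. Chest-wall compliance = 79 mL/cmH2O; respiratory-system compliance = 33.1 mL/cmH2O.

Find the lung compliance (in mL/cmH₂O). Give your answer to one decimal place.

57.0

1/CL = 1/Crs − 1/Ccw.
1/CL = 1/33.1 − 1/79 = 0.01755.
CL = 56.98 mL/cmH2O.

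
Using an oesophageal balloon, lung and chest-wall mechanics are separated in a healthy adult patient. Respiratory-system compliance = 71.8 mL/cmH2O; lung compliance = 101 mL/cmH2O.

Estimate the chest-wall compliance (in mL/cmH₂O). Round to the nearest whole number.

248

1/Ccw = 1/Crs − 1/CL.
1/Ccw = 1/71.8 − 1/101 = 0.004027.
Ccw = 248.32 mL/cmH2O.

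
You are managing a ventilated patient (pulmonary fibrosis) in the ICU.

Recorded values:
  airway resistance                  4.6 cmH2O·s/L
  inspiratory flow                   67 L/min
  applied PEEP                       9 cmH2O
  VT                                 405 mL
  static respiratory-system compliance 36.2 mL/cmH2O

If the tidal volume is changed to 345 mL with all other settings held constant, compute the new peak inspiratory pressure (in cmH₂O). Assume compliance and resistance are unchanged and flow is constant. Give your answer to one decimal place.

Flow: 67 L/min ÷ 60 = 1.1167 L/s.
PIP = Vt/C + R·V̇ + PEEP (constant-flow equation of motion).
Only the elastic term changes: ΔPIP = ΔVt / C = (345 − 405) / 36.2 = -1.657 cmH2O.
Original PIP = 405/36.2 + 4.6×1.1167 + 9 = 25.325 cmH2O; new PIP = 25.325 + (-1.657) = 23.668 cmH2O.

23.7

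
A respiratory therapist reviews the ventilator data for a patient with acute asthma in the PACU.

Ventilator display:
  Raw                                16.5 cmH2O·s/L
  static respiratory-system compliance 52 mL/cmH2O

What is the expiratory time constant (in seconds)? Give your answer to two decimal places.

0.86

τ = R × C = 16.5 × 52 mL/cmH2O = 16.5 × 0.052 L/cmH2O = 0.858 s.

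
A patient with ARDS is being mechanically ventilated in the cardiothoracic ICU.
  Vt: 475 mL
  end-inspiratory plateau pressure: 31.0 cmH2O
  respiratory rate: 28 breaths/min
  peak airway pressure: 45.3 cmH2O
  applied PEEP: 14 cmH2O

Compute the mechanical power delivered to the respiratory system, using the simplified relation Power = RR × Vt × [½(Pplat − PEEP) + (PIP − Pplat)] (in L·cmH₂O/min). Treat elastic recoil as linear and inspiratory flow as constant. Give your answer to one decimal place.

303.2

Per-breath work = Vt × [½(Pplat−PEEP) + (PIP−Pplat)] = 0.475 × [0.5×17.0 + 14.3] = 0.475 × 22.8 = 10.83 L·cmH2O.
Power = 28 × 10.83 = 303.24 L·cmH2O/min.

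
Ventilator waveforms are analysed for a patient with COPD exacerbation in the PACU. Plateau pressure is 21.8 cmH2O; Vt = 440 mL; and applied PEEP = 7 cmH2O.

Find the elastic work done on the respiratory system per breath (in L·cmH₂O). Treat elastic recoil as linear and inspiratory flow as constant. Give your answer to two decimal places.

Elastic work ≈ ½ × (Pplat − PEEP) × Vt = 0.5 × (21.8 − 7) × 0.440 L = 0.5 × 14.8 × 0.440 = 3.256 L·cmH2O.

3.26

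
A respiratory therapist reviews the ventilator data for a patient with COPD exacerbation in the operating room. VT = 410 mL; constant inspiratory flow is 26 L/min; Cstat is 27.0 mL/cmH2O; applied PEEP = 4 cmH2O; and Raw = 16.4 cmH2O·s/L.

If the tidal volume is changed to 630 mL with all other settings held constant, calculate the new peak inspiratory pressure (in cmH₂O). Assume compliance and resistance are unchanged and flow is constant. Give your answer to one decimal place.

34.4

Flow: 26 L/min ÷ 60 = 0.4333 L/s.
PIP = Vt/C + R·V̇ + PEEP (constant-flow equation of motion).
Only the elastic term changes: ΔPIP = ΔVt / C = (630 − 410) / 27.0 = 8.148 cmH2O.
Original PIP = 410/27.0 + 16.4×0.4333 + 4 = 26.291 cmH2O; new PIP = 26.291 + (8.148) = 34.439 cmH2O.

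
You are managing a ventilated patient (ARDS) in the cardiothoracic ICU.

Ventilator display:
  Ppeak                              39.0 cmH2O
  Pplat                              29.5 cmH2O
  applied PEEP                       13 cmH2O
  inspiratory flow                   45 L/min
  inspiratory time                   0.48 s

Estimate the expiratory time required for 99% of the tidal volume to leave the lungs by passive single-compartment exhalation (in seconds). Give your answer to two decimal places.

Flow: 45 L/min ÷ 60 = 0.75 L/s.
Vt = flow × Ti = 0.75 L/s × 0.48 s × 1000 mL/L = 360.0 mL.
R = (PIP − Pplat)/V̇ = (39.0 − 29.5) / 0.75 = 9.5/0.75 = 12.667 cmH2O·s/L.
C = Vt/(Pplat − PEEP) = 360.0 / (29.5 − 13) = 360.0/16.5 = 21.818 mL/cmH2O.
τ = R × C = 12.667 × 0.02182 L/cmH2O = 0.2764 s.
t = −τ·ln(1 − 0.99) = −0.2764·ln(0.01) = 1.273 s.

1.27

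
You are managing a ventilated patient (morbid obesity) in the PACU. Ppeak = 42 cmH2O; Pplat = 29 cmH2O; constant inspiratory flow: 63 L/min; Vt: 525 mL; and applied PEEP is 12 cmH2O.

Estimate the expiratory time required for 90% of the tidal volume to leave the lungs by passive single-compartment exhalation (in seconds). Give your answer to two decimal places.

0.88

Flow: 63 L/min ÷ 60 = 1.05 L/s.
R = (PIP − Pplat)/V̇ = (42 − 29) / 1.05 = 13.0/1.05 = 12.381 cmH2O·s/L.
C = Vt/(Pplat − PEEP) = 525.0 / (29 − 12) = 525.0/17.0 = 30.882 mL/cmH2O.
τ = R × C = 12.381 × 0.03088 L/cmH2O = 0.3823 s.
t = −τ·ln(1 − 0.90) = −0.3823·ln(0.1) = 0.8803 s.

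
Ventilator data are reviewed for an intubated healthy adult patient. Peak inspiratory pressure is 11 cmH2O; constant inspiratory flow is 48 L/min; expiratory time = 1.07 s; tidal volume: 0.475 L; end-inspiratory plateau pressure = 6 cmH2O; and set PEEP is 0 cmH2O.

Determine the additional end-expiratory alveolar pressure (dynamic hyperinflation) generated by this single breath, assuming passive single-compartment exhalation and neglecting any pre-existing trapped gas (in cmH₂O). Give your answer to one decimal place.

Flow: 48 L/min ÷ 60 = 0.8 L/s.
R = (PIP − Pplat)/V̇ = (11 − 6) / 0.8 = 5.0/0.8 = 6.25 cmH2O·s/L.
C = Vt/(Pplat − PEEP) = 475.0 / (6 − 0) = 475.0/6.0 = 79.167 mL/cmH2O.
τ = R × C = 6.25 × 0.07917 L/cmH2O = 0.4948 s.
Fraction remaining = e^(−Te/τ) = e^(−1.07/0.4948) = 0.115; trapped volume = 475.0 × 0.115 = 54.625 mL.
Additional alveolar pressure from trapping ≈ V_trapped / C = 54.625 / 79.167 = 0.69 cmH2O.

0.7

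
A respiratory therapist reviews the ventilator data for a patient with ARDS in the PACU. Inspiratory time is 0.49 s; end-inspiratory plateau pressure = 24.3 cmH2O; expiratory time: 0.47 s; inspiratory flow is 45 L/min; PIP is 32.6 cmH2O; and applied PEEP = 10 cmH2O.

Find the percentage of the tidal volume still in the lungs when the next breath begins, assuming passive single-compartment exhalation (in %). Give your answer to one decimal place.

Flow: 45 L/min ÷ 60 = 0.75 L/s.
Vt = flow × Ti = 0.75 L/s × 0.49 s × 1000 mL/L = 367.5 mL.
R = (PIP − Pplat)/V̇ = (32.6 − 24.3) / 0.75 = 8.3/0.75 = 11.067 cmH2O·s/L.
C = Vt/(Pplat − PEEP) = 367.5 / (24.3 − 10) = 367.5/14.3 = 25.699 mL/cmH2O.
τ = R × C = 11.067 × 0.0257 L/cmH2O = 0.2844 s.
Fraction remaining at end-expiration = e^(−Te/τ) = e^(−0.47/0.2844) = 0.1916 → 19.16%.

19.2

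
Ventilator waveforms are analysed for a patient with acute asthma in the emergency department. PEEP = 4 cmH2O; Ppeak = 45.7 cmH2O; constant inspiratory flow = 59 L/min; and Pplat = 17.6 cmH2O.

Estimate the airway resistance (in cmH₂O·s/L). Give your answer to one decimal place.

28.6

Flow: 59 L/min ÷ 60 = 0.9833 L/s.
Raw = (PIP − Pplat) / flow = (45.7 − 17.6) / 0.9833 = 28.1 / 0.9833 = 28.577 cmH2O·s/L.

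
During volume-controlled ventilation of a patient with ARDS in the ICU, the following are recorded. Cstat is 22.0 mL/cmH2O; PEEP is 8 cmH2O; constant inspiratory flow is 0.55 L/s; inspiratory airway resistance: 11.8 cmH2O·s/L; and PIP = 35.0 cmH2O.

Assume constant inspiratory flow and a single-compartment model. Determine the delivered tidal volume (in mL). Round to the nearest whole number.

451

Equation of motion (constant flow): PIP = Vt/C + R·V̇ + PEEP.
Vt/C = PIP − R·V̇ − PEEP = 35.0 − 6.49 − 8 = 20.51 cmH2O.
Vt = C × 20.51 = 22.0 × 20.51 = 451.22 mL.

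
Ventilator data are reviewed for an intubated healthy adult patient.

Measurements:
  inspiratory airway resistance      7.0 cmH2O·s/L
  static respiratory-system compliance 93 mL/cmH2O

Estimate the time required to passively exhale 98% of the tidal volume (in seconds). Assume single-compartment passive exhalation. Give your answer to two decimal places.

2.55

τ = R × C = 7.0 × 93 mL/cmH2O = 7.0 × 0.093 L/cmH2O = 0.651 s.
Exhaled fraction f = 1 − e^(−t/τ) → t = −τ·ln(1 − f) = −0.651·ln(0.02) = 2.547 s.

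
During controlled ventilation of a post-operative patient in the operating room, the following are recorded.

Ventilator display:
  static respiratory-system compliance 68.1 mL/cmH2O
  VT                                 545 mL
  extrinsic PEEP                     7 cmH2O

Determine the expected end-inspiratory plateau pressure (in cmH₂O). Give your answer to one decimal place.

15.0

Pplat = PEEP + Vt / Cstat = 7 + 545 / 68.1 = 7 + 8.003 = 15.003 cmH2O.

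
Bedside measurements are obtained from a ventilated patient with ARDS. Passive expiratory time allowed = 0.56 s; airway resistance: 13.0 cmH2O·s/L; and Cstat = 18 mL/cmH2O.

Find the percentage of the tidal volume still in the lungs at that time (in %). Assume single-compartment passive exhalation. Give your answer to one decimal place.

τ = R × C = 13.0 × 18 mL/cmH2O = 13.0 × 0.018 L/cmH2O = 0.234 s.
Passive exhalation: V(t)/V₀ = e^(−t/τ) = e^(−0.56/0.234) = 0.09134.
Fraction remaining = 0.09134 → 9.134%.

9.1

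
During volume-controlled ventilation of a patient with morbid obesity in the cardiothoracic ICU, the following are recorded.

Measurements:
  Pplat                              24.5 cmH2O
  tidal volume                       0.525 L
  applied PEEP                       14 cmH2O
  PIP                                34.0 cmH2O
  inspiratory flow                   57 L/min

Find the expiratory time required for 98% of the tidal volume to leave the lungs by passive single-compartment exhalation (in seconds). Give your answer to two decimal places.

1.96

Flow: 57 L/min ÷ 60 = 0.95 L/s.
R = (PIP − Pplat)/V̇ = (34.0 − 24.5) / 0.95 = 9.5/0.95 = 10.0 cmH2O·s/L.
C = Vt/(Pplat − PEEP) = 525.0 / (24.5 − 14) = 525.0/10.5 = 50.0 mL/cmH2O.
τ = R × C = 10.0 × 0.05 L/cmH2O = 0.5 s.
t = −τ·ln(1 − 0.98) = −0.5·ln(0.02) = 1.956 s.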